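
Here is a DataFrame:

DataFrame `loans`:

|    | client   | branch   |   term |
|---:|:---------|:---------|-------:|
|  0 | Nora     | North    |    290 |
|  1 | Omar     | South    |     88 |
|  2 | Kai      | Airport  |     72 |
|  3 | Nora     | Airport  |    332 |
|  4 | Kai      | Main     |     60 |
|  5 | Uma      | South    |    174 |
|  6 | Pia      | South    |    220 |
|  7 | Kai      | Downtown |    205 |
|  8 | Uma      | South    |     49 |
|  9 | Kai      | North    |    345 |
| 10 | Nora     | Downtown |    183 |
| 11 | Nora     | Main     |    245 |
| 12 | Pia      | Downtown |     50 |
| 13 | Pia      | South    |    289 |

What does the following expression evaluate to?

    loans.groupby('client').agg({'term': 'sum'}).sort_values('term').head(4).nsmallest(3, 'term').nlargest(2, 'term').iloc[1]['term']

223

group by client, sum of term:
        term
client      
Kai      682
Nora    1050
Omar      88
Pia      559
Uma      223
sort by term:
        term
client      
Omar      88
Uma      223
Pia      559
Kai      682
Nora    1050
take first 4 rows:
        term
client      
Omar      88
Uma      223
Pia      559
Kai      682
take 3 rows with smallest term:
        term
client      
Omar      88
Uma      223
Pia      559
take 2 rows with largest term:
        term
client      
Pia      559
Uma      223
Then the value at position 1, column 'term': 223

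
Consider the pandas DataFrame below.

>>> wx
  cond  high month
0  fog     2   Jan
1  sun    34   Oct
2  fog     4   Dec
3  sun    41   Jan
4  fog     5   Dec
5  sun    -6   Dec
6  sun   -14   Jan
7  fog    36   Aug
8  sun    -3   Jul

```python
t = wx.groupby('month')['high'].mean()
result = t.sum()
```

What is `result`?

group by month, mean of high:
month
Aug    36.000000
Dec     1.000000
Jan     9.666667
Jul    -3.000000
Oct    34.000000
Name: high, dtype: float64
Reading off the sum of the resulting series, we get 77.6666666667.

77.6666666667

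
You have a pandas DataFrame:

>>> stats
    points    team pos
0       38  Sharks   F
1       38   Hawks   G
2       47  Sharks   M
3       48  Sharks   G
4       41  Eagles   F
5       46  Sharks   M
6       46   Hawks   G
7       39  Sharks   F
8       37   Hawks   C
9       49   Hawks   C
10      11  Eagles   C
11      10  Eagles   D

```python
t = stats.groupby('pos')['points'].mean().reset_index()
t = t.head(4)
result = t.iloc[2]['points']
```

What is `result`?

39.3333333333

group by pos, mean of points:
pos
C    32.333333
D    10.000000
F    39.333333
G    44.000000
M    46.500000
Name: points, dtype: float64
reset_index():
  pos     points
0   C  32.333333
1   D  10.000000
2   F  39.333333
3   G  44.000000
4   M  46.500000
take first 4 rows:
  pos     points
0   C  32.333333
1   D  10.000000
2   F  39.333333
3   G  44.000000
Then the value at position 2, column 'points': 39.3333333333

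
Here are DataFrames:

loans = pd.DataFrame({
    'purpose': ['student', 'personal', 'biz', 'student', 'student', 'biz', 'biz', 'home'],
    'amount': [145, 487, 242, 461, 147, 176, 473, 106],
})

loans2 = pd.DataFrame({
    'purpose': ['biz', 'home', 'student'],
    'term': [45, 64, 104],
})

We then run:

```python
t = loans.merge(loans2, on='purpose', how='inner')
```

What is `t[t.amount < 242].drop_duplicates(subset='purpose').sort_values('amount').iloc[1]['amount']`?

145

merge on 'purpose' (how='inner') → 7 rows:
   purpose  amount  term
0  student     145   104
1      biz     242    45
2  student     461   104
3  student     147   104
4      biz     176    45
5      biz     473    45
6     home     106    64
filter rows where amount < 242:
   purpose  amount  term
0  student     145   104
3  student     147   104
4      biz     176    45
6     home     106    64
drop duplicate purpose (keep=first):
   purpose  amount  term
0  student     145   104
4      biz     176    45
6     home     106    64
sort by amount:
   purpose  amount  term
6     home     106    64
0  student     145   104
4      biz     176    45
Reading off the value at position 1, column 'amount', we get 145.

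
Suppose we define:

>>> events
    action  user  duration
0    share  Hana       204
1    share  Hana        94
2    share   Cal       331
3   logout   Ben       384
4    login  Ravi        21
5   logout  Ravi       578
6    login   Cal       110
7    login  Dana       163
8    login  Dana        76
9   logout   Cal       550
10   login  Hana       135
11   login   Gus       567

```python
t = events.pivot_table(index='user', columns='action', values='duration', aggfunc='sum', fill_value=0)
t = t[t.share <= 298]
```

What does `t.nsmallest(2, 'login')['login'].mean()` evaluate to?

pivot: rows=user, cols=action, sum(duration):
action  login  logout  share
user                        
Ben         0     384      0
Cal       110     550    331
Dana      239       0      0
Gus       567       0      0
Hana      135       0    298
Ravi       21     578      0
filter rows where share <= 298:
action  login  logout  share
user                        
Ben         0     384      0
Dana      239       0      0
Gus       567       0      0
Hana      135       0    298
Ravi       21     578      0
take 2 rows with smallest login:
action  login  logout  share
user                        
Ben         0     384      0
Ravi       21     578      0

10.5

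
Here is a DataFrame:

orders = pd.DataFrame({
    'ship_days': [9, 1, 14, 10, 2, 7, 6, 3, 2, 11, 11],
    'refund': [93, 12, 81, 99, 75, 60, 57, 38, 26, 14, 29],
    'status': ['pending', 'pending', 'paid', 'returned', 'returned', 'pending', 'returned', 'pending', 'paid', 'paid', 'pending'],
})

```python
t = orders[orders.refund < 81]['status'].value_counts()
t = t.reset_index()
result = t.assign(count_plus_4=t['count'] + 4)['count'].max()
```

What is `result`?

4

filter rows where refund < 81:
    ship_days  refund    status
1           1      12   pending
4           2      75  returned
5           7      60   pending
6           6      57  returned
7           3      38   pending
8           2      26      paid
9          11      14      paid
10         11      29   pending
value_counts of status:
status
pending     4
returned    2
paid        2
Name: count, dtype: int64
reset_index():
     status  count
0   pending      4
1  returned      2
2      paid      2
add column count_plus_4 = t['count'] + 4:
     status  count  count_plus_4
0   pending      4             8
1  returned      2             6
2      paid      2             6
Reading off the max of column 'count', we get 4.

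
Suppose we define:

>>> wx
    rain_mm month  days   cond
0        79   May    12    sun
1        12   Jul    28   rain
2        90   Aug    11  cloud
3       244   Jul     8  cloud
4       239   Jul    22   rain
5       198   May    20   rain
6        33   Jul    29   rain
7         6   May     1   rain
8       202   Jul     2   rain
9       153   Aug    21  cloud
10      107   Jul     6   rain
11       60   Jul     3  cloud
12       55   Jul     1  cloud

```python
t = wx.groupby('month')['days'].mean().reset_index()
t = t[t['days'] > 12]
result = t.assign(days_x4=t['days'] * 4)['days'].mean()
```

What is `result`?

14.1875

group by month, mean of days:
month
Aug    16.000
Jul    12.375
May    11.000
Name: days, dtype: float64
reset_index():
  month    days
0   Aug  16.000
1   Jul  12.375
2   May  11.000
filter rows where days > 12:
  month    days
0   Aug  16.000
1   Jul  12.375
add column days_x4 = t['days'] * 4:
  month    days  days_x4
0   Aug  16.000     64.0
1   Jul  12.375     49.5
Reading off the mean of column 'days', we get 14.1875.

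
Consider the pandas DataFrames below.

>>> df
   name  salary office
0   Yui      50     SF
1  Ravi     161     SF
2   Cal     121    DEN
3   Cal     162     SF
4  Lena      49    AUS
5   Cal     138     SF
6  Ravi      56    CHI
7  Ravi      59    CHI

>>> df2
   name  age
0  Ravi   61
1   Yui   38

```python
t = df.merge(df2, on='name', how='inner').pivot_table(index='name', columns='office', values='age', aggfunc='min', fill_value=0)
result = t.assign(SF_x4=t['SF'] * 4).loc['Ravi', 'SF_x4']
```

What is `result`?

merge on 'name' (how='inner') → 4 rows:
   name  salary office  age
0   Yui      50     SF   38
1  Ravi     161     SF   61
2  Ravi      56    CHI   61
3  Ravi      59    CHI   61
pivot: rows=name, cols=office, min(age):
office  CHI  SF
name           
Ravi     61  61
Yui       0  38
add column SF_x4 = t['SF'] * 4:
office  CHI  SF  SF_x4
name                  
Ravi     61  61    244
Yui       0  38    152
The value at row 'Ravi', column 'SF_x4' is 244.

244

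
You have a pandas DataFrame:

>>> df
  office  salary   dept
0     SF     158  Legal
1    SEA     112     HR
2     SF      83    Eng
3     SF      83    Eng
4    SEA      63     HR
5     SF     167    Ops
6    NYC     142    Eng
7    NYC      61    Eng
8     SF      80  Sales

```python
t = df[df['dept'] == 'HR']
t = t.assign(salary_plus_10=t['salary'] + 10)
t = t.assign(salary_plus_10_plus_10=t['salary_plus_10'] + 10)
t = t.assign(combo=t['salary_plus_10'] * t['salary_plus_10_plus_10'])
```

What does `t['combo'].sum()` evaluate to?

22163

filter rows where dept == 'HR':
  office  salary dept
1    SEA     112   HR
4    SEA      63   HR
add column salary_plus_10 = t['salary'] + 10:
  office  salary dept  salary_plus_10
1    SEA     112   HR             122
4    SEA      63   HR              73
add column salary_plus_10_plus_10 = t['salary_plus_10'] + 10:
  office  salary dept  salary_plus_10  salary_plus_10_plus_10
1    SEA     112   HR             122                     132
4    SEA      63   HR              73                      83
add column combo = t['salary_plus_10'] * t['salary_plus_10_plus_10']:
  office  salary dept  salary_plus_10  salary_plus_10_plus_10  combo
1    SEA     112   HR             122                     132  16104
4    SEA      63   HR              73                      83   6059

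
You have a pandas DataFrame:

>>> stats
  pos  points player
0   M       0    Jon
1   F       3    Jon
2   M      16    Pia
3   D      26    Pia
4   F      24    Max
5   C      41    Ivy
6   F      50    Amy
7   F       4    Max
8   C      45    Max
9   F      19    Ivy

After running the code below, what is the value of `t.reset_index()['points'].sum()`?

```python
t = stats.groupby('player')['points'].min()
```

89

group by player, min of points:
player
Amy    50
Ivy    19
Jon     0
Max     4
Pia    16
Name: points, dtype: int64
reset_index():
  player  points
0    Amy      50
1    Ivy      19
2    Jon       0
3    Max       4
4    Pia      16
Hence 89.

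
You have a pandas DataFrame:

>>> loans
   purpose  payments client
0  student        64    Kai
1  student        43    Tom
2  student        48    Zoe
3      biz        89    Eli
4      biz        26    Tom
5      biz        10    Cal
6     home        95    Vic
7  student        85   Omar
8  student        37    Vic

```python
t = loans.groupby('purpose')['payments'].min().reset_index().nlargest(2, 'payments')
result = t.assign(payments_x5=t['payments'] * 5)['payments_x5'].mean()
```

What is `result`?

330.0

group by purpose, min of payments:
purpose
biz        10
home       95
student    37
Name: payments, dtype: int64
reset_index():
   purpose  payments
0      biz        10
1     home        95
2  student        37
take 2 rows with largest payments:
   purpose  payments
1     home        95
2  student        37
add column payments_x5 = t['payments'] * 5:
   purpose  payments  payments_x5
1     home        95          475
2  student        37          185
The mean of column 'payments_x5' is 330.0.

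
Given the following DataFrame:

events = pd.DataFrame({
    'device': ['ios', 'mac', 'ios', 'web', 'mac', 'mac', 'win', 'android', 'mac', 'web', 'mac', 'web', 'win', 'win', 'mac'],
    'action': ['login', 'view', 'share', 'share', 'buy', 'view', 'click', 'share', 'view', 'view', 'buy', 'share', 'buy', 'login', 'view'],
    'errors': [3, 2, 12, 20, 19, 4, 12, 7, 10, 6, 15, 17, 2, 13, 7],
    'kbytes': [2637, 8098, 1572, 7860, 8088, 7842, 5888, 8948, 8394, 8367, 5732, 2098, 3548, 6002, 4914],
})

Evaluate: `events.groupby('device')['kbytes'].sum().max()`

group by device, sum of kbytes:
device
android     8948
ios         4209
mac        43068
web        18325
win        15438
Name: kbytes, dtype: int64

43068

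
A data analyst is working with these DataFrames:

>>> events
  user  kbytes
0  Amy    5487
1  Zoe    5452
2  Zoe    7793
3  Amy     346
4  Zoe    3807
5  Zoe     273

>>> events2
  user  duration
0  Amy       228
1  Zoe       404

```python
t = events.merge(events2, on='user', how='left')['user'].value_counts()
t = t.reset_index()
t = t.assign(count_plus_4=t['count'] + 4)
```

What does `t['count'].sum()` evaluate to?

6

merge on 'user' (how='left') → 6 rows:
  user  kbytes  duration
0  Amy    5487       228
1  Zoe    5452       404
2  Zoe    7793       404
3  Amy     346       228
4  Zoe    3807       404
5  Zoe     273       404
value_counts of user:
user
Zoe    4
Amy    2
Name: count, dtype: int64
reset_index():
  user  count
0  Zoe      4
1  Amy      2
add column count_plus_4 = t['count'] + 4:
  user  count  count_plus_4
0  Zoe      4             8
1  Amy      2             6
Finally, sum of column 'count' = 6.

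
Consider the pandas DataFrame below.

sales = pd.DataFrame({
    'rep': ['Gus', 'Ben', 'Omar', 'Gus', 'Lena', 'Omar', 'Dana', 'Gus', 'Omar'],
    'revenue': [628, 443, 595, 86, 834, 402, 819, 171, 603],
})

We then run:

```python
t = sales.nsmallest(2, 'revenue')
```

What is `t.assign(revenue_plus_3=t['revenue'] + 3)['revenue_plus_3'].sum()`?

263

take 2 rows with smallest revenue:
   rep  revenue
3  Gus       86
7  Gus      171
add column revenue_plus_3 = t['revenue'] + 3:
   rep  revenue  revenue_plus_3
3  Gus       86              89
7  Gus      171             174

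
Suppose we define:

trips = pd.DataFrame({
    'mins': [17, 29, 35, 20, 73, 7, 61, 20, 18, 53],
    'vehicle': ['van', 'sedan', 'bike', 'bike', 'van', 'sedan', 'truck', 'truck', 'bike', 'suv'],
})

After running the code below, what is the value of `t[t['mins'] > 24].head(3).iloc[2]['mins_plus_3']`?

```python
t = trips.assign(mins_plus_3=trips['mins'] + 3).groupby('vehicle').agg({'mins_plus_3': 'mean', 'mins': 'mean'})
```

43.5

add column mins_plus_3 = trips['mins'] + 3:
   mins vehicle  mins_plus_3
0    17     van           20
1    29   sedan           32
2    35    bike           38
3    20    bike           23
4    73     van           76
5     7   sedan           10
6    61   truck           64
7    20   truck           23
8    18    bike           21
9    53     suv           56
group by vehicle: mean(mins_plus_3), mean(mins):
         mins_plus_3       mins
vehicle                        
bike       27.333333  24.333333
sedan      21.000000  18.000000
suv        56.000000  53.000000
truck      43.500000  40.500000
van        48.000000  45.000000
filter rows where mins > 24:
         mins_plus_3       mins
vehicle                        
bike       27.333333  24.333333
suv        56.000000  53.000000
truck      43.500000  40.500000
van        48.000000  45.000000
take first 3 rows:
         mins_plus_3       mins
vehicle                        
bike       27.333333  24.333333
suv        56.000000  53.000000
truck      43.500000  40.500000
Then the value at position 2, column 'mins_plus_3': 43.5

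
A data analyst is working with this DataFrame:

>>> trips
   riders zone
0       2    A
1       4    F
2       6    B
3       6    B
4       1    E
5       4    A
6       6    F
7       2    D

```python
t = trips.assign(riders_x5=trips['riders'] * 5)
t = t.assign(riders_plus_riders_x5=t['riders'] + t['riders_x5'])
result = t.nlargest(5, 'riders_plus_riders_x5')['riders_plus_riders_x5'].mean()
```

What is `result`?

31.2

add column riders_x5 = trips['riders'] * 5:
   riders zone  riders_x5
0       2    A         10
1       4    F         20
2       6    B         30
3       6    B         30
4       1    E          5
5       4    A         20
6       6    F         30
7       2    D         10
add column riders_plus_riders_x5 = t['riders'] + t['riders_x5']:
   riders zone  riders_x5  riders_plus_riders_x5
0       2    A         10                     12
1       4    F         20                     24
2       6    B         30                     36
3       6    B         30                     36
4       1    E          5                      6
5       4    A         20                     24
6       6    F         30                     36
7       2    D         10                     12
take 5 rows with largest riders_plus_riders_x5:
   riders zone  riders_x5  riders_plus_riders_x5
2       6    B         30                     36
3       6    B         30                     36
6       6    F         30                     36
1       4    F         20                     24
5       4    A         20                     24
Reading off the mean of column 'riders_plus_riders_x5', we get 31.2.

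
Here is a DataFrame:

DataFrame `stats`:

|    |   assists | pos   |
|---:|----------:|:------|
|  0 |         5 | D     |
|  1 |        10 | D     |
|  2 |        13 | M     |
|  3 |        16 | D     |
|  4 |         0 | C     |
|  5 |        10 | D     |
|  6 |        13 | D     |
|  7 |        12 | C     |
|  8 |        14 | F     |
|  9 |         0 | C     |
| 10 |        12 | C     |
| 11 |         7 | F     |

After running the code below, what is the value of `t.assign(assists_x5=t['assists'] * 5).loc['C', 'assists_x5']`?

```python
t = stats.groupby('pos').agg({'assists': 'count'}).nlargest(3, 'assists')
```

group by pos, count of assists:
     assists
pos         
C          4
D          5
F          2
M          1
take 3 rows with largest assists:
     assists
pos         
D          5
C          4
F          2
add column assists_x5 = t['assists'] * 5:
     assists  assists_x5
pos                     
D          5          25
C          4          20
F          2          10
value at row 'C', column 'assists_x5' → 20

20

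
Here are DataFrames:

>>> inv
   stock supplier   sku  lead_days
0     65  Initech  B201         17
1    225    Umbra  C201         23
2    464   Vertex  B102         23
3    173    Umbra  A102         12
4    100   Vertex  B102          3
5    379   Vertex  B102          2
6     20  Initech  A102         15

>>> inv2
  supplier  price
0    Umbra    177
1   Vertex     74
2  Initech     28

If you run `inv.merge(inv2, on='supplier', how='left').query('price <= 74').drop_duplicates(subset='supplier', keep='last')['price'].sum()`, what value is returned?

merge on 'supplier' (how='left') → 7 rows:
   stock supplier   sku  lead_days  price
0     65  Initech  B201         17     28
1    225    Umbra  C201         23    177
2    464   Vertex  B102         23     74
3    173    Umbra  A102         12    177
4    100   Vertex  B102          3     74
5    379   Vertex  B102          2     74
6     20  Initech  A102         15     28
filter rows where price <= 74:
   stock supplier   sku  lead_days  price
0     65  Initech  B201         17     28
2    464   Vertex  B102         23     74
4    100   Vertex  B102          3     74
5    379   Vertex  B102          2     74
6     20  Initech  A102         15     28
drop duplicate supplier (keep=last):
   stock supplier   sku  lead_days  price
5    379   Vertex  B102          2     74
6     20  Initech  A102         15     28
sum of column 'price' → 102

102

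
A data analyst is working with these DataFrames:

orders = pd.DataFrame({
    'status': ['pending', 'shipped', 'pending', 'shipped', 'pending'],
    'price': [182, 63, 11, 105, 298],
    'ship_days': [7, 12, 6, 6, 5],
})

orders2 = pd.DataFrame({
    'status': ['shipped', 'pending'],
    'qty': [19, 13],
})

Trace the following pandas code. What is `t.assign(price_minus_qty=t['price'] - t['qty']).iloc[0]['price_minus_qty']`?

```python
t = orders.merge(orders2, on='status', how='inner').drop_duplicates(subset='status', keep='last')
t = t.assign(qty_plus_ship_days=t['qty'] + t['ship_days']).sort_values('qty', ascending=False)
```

merge on 'status' (how='inner') → 5 rows:
    status  price  ship_days  qty
0  pending    182          7   13
1  shipped     63         12   19
2  pending     11          6   13
3  shipped    105          6   19
4  pending    298          5   13
drop duplicate status (keep=last):
    status  price  ship_days  qty
3  shipped    105          6   19
4  pending    298          5   13
add column qty_plus_ship_days = t['qty'] + t['ship_days']:
    status  price  ship_days  qty  qty_plus_ship_days
3  shipped    105          6   19                  25
4  pending    298          5   13                  18
sort by qty descending:
    status  price  ship_days  qty  qty_plus_ship_days
3  shipped    105          6   19                  25
4  pending    298          5   13                  18
add column price_minus_qty = t['price'] - t['qty']:
    status  price  ship_days  qty  qty_plus_ship_days  price_minus_qty
3  shipped    105          6   19                  25               86
4  pending    298          5   13                  18              285
Finally, value at position 0, column 'price_minus_qty' = 86.

86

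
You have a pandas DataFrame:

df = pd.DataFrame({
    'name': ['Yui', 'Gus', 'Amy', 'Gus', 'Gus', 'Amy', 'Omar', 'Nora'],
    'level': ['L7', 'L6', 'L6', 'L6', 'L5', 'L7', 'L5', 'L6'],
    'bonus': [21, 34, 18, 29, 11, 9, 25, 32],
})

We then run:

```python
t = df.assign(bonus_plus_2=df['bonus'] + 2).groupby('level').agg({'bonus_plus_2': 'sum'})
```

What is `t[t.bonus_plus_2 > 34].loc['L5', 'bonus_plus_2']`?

add column bonus_plus_2 = df['bonus'] + 2:
   name level  bonus  bonus_plus_2
0   Yui    L7     21            23
1   Gus    L6     34            36
2   Amy    L6     18            20
3   Gus    L6     29            31
4   Gus    L5     11            13
5   Amy    L7      9            11
6  Omar    L5     25            27
7  Nora    L6     32            34
group by level, sum of bonus_plus_2:
       bonus_plus_2
level              
L5               40
L6              121
L7               34
filter rows where bonus_plus_2 > 34:
       bonus_plus_2
level              
L5               40
L6              121
Then the value at row 'L5', column 'bonus_plus_2': 40

40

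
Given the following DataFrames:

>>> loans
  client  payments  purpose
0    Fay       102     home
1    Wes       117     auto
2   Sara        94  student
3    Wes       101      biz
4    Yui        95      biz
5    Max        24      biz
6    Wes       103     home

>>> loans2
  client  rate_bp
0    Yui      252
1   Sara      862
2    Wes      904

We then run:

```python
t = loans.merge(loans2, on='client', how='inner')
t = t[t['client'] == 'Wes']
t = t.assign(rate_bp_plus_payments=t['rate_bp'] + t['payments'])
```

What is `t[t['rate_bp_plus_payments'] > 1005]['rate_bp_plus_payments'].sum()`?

2028

merge on 'client' (how='inner') → 5 rows:
  client  payments  purpose  rate_bp
0    Wes       117     auto      904
1   Sara        94  student      862
2    Wes       101      biz      904
3    Yui        95      biz      252
4    Wes       103     home      904
filter rows where client == 'Wes':
  client  payments purpose  rate_bp
0    Wes       117    auto      904
2    Wes       101     biz      904
4    Wes       103    home      904
add column rate_bp_plus_payments = t['rate_bp'] + t['payments']:
  client  payments purpose  rate_bp  rate_bp_plus_payments
0    Wes       117    auto      904                   1021
2    Wes       101     biz      904                   1005
4    Wes       103    home      904                   1007
filter rows where rate_bp_plus_payments > 1005:
  client  payments purpose  rate_bp  rate_bp_plus_payments
0    Wes       117    auto      904                   1021
4    Wes       103    home      904                   1007
Finally, sum of column 'rate_bp_plus_payments' = 2028.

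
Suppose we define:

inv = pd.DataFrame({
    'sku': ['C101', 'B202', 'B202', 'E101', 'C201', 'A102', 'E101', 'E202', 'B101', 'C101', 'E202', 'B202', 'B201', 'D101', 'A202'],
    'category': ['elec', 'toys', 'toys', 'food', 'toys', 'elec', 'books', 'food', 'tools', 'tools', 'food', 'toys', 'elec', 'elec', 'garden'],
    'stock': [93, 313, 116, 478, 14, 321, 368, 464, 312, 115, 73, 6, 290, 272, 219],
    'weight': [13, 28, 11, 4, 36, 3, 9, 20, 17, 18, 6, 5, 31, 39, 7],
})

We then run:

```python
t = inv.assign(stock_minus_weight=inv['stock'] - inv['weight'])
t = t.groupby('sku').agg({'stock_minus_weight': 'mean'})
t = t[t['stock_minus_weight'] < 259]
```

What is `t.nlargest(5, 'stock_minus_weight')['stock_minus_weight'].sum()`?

add column stock_minus_weight = inv['stock'] - inv['weight']:
     sku category  stock  weight  stock_minus_weight
0   C101     elec     93      13                  80
1   B202     toys    313      28                 285
2   B202     toys    116      11                 105
3   E101     food    478       4                 474
4   C201     toys     14      36                 -22
5   A102     elec    321       3                 318
6   E101    books    368       9                 359
7   E202     food    464      20                 444
8   B101    tools    312      17                 295
9   C101    tools    115      18                  97
10  E202     food     73       6                  67
11  B202     toys      6       5                   1
12  B201     elec    290      31                 259
13  D101     elec    272      39                 233
14  A202   garden    219       7                 212
group by sku, mean of stock_minus_weight:
      stock_minus_weight
sku                     
A102          318.000000
A202          212.000000
B101          295.000000
B201          259.000000
B202          130.333333
C101           88.500000
C201          -22.000000
D101          233.000000
E101          416.500000
E202          255.500000
filter rows where stock_minus_weight < 259:
      stock_minus_weight
sku                     
A202          212.000000
B202          130.333333
C101           88.500000
C201          -22.000000
D101          233.000000
E202          255.500000
take 5 rows with largest stock_minus_weight:
      stock_minus_weight
sku                     
E202          255.500000
D101          233.000000
A202          212.000000
B202          130.333333
C101           88.500000
Hence 919.333333333.

919.333333333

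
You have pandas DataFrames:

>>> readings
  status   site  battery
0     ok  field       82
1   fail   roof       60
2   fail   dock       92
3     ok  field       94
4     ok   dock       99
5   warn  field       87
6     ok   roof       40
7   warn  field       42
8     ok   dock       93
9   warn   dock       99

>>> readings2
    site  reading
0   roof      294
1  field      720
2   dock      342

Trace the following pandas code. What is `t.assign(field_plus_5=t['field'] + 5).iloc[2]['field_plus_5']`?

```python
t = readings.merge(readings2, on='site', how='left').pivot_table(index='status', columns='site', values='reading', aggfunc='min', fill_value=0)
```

725

merge on 'site' (how='left') → 10 rows:
  status   site  battery  reading
0     ok  field       82      720
1   fail   roof       60      294
2   fail   dock       92      342
3     ok  field       94      720
4     ok   dock       99      342
5   warn  field       87      720
6     ok   roof       40      294
7   warn  field       42      720
8     ok   dock       93      342
9   warn   dock       99      342
pivot: rows=status, cols=site, min(reading):
site    dock  field  roof
status                   
fail     342      0   294
ok       342    720   294
warn     342    720     0
add column field_plus_5 = t['field'] + 5:
site    dock  field  roof  field_plus_5
status                                 
fail     342      0   294             5
ok       342    720   294           725
warn     342    720     0           725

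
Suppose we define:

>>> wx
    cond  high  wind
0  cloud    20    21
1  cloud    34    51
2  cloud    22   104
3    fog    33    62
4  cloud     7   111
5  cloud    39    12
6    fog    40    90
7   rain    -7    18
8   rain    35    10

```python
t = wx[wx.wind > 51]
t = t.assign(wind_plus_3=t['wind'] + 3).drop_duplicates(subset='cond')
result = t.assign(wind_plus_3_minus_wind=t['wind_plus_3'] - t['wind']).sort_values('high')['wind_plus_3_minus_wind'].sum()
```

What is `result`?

filter rows where wind > 51:
    cond  high  wind
2  cloud    22   104
3    fog    33    62
4  cloud     7   111
6    fog    40    90
add column wind_plus_3 = t['wind'] + 3:
    cond  high  wind  wind_plus_3
2  cloud    22   104          107
3    fog    33    62           65
4  cloud     7   111          114
6    fog    40    90           93
drop duplicate cond (keep=first):
    cond  high  wind  wind_plus_3
2  cloud    22   104          107
3    fog    33    62           65
add column wind_plus_3_minus_wind = t['wind_plus_3'] - t['wind']:
    cond  high  wind  wind_plus_3  wind_plus_3_minus_wind
2  cloud    22   104          107                       3
3    fog    33    62           65                       3
sort by high:
    cond  high  wind  wind_plus_3  wind_plus_3_minus_wind
2  cloud    22   104          107                       3
3    fog    33    62           65                       3
Finally, sum of column 'wind_plus_3_minus_wind' = 6.

6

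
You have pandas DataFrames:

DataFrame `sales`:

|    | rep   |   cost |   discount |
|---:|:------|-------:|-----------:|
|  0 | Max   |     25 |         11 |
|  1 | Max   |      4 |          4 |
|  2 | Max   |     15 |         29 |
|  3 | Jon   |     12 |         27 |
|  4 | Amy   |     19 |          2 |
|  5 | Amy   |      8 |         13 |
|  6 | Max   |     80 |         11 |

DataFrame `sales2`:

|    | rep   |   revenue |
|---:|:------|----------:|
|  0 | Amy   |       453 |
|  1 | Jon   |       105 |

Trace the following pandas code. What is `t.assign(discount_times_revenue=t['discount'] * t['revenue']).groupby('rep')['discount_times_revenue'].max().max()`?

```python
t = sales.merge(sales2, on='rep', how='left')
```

merge on 'rep' (how='left') → 7 rows:
   rep  cost  discount  revenue
0  Max    25        11      NaN
1  Max     4         4      NaN
2  Max    15        29      NaN
3  Jon    12        27    105.0
4  Amy    19         2    453.0
5  Amy     8        13    453.0
6  Max    80        11      NaN
add column discount_times_revenue = t['discount'] * t['revenue']:
   rep  cost  discount  revenue  discount_times_revenue
0  Max    25        11      NaN                     NaN
1  Max     4         4      NaN                     NaN
2  Max    15        29      NaN                     NaN
3  Jon    12        27    105.0                  2835.0
4  Amy    19         2    453.0                   906.0
5  Amy     8        13    453.0                  5889.0
6  Max    80        11      NaN                     NaN
group by rep, max of discount_times_revenue:
rep
Amy    5889.0
Jon    2835.0
Max       NaN
Name: discount_times_revenue, dtype: float64
Reading off the max of the resulting series, we get 5889.0.

5889.0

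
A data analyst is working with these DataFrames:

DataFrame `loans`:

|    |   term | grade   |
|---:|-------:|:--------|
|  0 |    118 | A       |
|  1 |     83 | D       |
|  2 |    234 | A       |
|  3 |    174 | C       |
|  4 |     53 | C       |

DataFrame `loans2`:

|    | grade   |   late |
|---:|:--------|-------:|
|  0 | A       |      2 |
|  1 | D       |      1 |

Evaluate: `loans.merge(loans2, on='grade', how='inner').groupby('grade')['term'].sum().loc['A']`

merge on 'grade' (how='inner') → 3 rows:
   term grade  late
0   118     A     2
1    83     D     1
2   234     A     2
group by grade, sum of term:
grade
A    352
D     83
Name: term, dtype: int64

352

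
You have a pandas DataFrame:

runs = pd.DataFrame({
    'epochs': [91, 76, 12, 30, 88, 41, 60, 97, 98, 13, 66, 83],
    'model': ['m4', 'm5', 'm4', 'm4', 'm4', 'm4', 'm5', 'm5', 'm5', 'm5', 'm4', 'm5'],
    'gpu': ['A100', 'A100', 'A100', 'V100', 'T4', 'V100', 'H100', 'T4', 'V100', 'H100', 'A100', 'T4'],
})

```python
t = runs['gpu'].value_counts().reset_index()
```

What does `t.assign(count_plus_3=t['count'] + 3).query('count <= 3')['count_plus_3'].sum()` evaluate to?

value_counts of gpu:
gpu
A100    4
V100    3
T4      3
H100    2
Name: count, dtype: int64
reset_index():
    gpu  count
0  A100      4
1  V100      3
2    T4      3
3  H100      2
add column count_plus_3 = t['count'] + 3:
    gpu  count  count_plus_3
0  A100      4             7
1  V100      3             6
2    T4      3             6
3  H100      2             5
filter rows where count <= 3:
    gpu  count  count_plus_3
1  V100      3             6
2    T4      3             6
3  H100      2             5
sum of column 'count_plus_3' → 17

17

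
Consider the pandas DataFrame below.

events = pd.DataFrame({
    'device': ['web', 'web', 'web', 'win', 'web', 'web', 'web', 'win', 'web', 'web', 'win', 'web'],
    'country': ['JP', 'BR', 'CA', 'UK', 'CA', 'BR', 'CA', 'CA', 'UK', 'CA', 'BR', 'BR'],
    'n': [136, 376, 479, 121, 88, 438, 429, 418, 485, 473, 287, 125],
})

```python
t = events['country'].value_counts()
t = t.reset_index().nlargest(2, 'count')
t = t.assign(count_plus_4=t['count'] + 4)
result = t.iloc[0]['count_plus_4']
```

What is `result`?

value_counts of country:
country
CA    5
BR    4
UK    2
JP    1
Name: count, dtype: int64
reset_index():
  country  count
0      CA      5
1      BR      4
2      UK      2
3      JP      1
take 2 rows with largest count:
  country  count
0      CA      5
1      BR      4
add column count_plus_4 = t['count'] + 4:
  country  count  count_plus_4
0      CA      5             9
1      BR      4             8
value at position 0, column 'count_plus_4' → 9

9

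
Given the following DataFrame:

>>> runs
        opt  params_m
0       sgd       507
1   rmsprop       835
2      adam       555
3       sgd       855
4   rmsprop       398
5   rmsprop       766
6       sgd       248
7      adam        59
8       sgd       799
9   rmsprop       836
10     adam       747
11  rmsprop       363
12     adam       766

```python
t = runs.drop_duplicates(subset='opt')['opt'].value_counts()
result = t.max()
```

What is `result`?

drop duplicate opt (keep=first):
       opt  params_m
0      sgd       507
1  rmsprop       835
2     adam       555
value_counts of opt:
opt
sgd        1
rmsprop    1
adam       1
Name: count, dtype: int64

1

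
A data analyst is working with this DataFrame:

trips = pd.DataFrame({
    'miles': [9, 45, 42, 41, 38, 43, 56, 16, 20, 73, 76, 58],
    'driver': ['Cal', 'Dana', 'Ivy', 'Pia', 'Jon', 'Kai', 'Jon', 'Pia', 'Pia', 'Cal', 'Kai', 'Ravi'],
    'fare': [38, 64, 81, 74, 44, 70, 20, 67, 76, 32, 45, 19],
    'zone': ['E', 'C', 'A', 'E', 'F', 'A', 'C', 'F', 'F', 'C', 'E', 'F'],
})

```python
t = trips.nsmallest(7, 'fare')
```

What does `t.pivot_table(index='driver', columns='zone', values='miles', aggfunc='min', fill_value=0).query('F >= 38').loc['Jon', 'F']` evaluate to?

take 7 rows with smallest fare:
    miles driver  fare zone
11     58   Ravi    19    F
6      56    Jon    20    C
9      73    Cal    32    C
0       9    Cal    38    E
4      38    Jon    44    F
10     76    Kai    45    E
1      45   Dana    64    C
pivot: rows=driver, cols=zone, min(miles):
zone     C   E   F
driver            
Cal     73   9   0
Dana    45   0   0
Jon     56   0  38
Kai      0  76   0
Ravi     0   0  58
filter rows where F >= 38:
zone     C  E   F
driver           
Jon     56  0  38
Ravi     0  0  58

38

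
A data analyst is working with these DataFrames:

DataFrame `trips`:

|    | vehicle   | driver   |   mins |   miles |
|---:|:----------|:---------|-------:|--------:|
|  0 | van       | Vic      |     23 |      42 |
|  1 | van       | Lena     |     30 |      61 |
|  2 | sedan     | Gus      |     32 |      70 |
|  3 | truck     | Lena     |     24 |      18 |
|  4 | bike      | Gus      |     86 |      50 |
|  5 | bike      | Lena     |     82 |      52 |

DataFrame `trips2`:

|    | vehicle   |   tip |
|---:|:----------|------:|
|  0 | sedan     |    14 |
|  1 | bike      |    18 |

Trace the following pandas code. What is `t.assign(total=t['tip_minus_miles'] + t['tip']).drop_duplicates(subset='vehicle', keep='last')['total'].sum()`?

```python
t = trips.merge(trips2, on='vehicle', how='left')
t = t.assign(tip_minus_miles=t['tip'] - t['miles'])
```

merge on 'vehicle' (how='left') → 6 rows:
  vehicle driver  mins  miles   tip
0     van    Vic    23     42   NaN
1     van   Lena    30     61   NaN
2   sedan    Gus    32     70  14.0
3   truck   Lena    24     18   NaN
4    bike    Gus    86     50  18.0
5    bike   Lena    82     52  18.0
add column tip_minus_miles = t['tip'] - t['miles']:
  vehicle driver  mins  miles   tip  tip_minus_miles
0     van    Vic    23     42   NaN              NaN
1     van   Lena    30     61   NaN              NaN
2   sedan    Gus    32     70  14.0            -56.0
3   truck   Lena    24     18   NaN              NaN
4    bike    Gus    86     50  18.0            -32.0
5    bike   Lena    82     52  18.0            -34.0
add column total = t['tip_minus_miles'] + t['tip']:
  vehicle driver  mins  miles   tip  tip_minus_miles  total
0     van    Vic    23     42   NaN              NaN    NaN
1     van   Lena    30     61   NaN              NaN    NaN
2   sedan    Gus    32     70  14.0            -56.0  -42.0
3   truck   Lena    24     18   NaN              NaN    NaN
4    bike    Gus    86     50  18.0            -32.0  -14.0
5    bike   Lena    82     52  18.0            -34.0  -16.0
drop duplicate vehicle (keep=last):
  vehicle driver  mins  miles   tip  tip_minus_miles  total
1     van   Lena    30     61   NaN              NaN    NaN
2   sedan    Gus    32     70  14.0            -56.0  -42.0
3   truck   Lena    24     18   NaN              NaN    NaN
5    bike   Lena    82     52  18.0            -34.0  -16.0
Taking the sum of column 'total' gives -58.0.

-58.0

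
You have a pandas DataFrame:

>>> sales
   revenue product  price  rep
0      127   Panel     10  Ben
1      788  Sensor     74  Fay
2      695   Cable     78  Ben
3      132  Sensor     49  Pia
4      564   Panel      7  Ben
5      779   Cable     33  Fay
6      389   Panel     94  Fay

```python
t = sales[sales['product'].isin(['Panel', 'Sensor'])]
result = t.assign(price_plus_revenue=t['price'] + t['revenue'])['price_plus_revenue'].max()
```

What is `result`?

862

filter rows where product in ['Panel', 'Sensor']:
   revenue product  price  rep
0      127   Panel     10  Ben
1      788  Sensor     74  Fay
3      132  Sensor     49  Pia
4      564   Panel      7  Ben
6      389   Panel     94  Fay
add column price_plus_revenue = t['price'] + t['revenue']:
   revenue product  price  rep  price_plus_revenue
0      127   Panel     10  Ben                 137
1      788  Sensor     74  Fay                 862
3      132  Sensor     49  Pia                 181
4      564   Panel      7  Ben                 571
6      389   Panel     94  Fay                 483
Reading off the max of column 'price_plus_revenue', we get 862.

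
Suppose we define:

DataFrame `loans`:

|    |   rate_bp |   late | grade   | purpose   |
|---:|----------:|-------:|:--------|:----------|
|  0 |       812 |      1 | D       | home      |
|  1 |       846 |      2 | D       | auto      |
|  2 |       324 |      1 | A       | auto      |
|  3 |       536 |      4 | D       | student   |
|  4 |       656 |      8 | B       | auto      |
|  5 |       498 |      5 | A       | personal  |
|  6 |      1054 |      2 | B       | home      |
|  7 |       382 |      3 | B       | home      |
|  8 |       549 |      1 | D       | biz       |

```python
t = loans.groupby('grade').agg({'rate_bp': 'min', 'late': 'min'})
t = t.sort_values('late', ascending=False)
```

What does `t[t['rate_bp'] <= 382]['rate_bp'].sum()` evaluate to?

706

group by grade: min(rate_bp), min(late):
       rate_bp  late
grade               
A          324     1
B          382     2
D          536     1
sort by late descending:
       rate_bp  late
grade               
B          382     2
A          324     1
D          536     1
filter rows where rate_bp <= 382:
       rate_bp  late
grade               
B          382     2
A          324     1
Then the sum of column 'rate_bp': 706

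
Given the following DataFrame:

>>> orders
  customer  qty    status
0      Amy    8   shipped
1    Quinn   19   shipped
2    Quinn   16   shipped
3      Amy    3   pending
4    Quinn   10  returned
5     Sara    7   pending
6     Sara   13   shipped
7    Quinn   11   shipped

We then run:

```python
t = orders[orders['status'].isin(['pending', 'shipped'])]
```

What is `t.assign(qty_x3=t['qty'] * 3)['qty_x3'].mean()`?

filter rows where status in ['pending', 'shipped']:
  customer  qty   status
0      Amy    8  shipped
1    Quinn   19  shipped
2    Quinn   16  shipped
3      Amy    3  pending
5     Sara    7  pending
6     Sara   13  shipped
7    Quinn   11  shipped
add column qty_x3 = t['qty'] * 3:
  customer  qty   status  qty_x3
0      Amy    8  shipped      24
1    Quinn   19  shipped      57
2    Quinn   16  shipped      48
3      Amy    3  pending       9
5     Sara    7  pending      21
6     Sara   13  shipped      39
7    Quinn   11  shipped      33
So mean() = 33.0.

33.0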